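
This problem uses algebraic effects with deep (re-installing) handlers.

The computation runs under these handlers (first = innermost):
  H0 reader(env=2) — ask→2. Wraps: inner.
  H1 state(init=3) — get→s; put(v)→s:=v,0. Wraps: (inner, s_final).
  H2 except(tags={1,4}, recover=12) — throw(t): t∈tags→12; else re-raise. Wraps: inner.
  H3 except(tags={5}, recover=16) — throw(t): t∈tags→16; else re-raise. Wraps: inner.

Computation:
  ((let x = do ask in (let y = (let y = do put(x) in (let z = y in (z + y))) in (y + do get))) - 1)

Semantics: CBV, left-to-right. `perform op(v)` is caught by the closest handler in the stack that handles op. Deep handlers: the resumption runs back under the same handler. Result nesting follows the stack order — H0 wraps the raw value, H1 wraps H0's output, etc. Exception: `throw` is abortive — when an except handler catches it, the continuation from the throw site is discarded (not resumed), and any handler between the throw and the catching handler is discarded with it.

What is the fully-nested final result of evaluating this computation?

Step-by-step:
ask @ H0 ⇒ 2
put(2) @ H1 ⇒ s:=2
get @ H1 ⇒ 2
H0 returns 1
H1 returns (1, 2)
H2 returns (1, 2)
H3 returns (1, 2)
= (1, 2)

Answer: (1, 2)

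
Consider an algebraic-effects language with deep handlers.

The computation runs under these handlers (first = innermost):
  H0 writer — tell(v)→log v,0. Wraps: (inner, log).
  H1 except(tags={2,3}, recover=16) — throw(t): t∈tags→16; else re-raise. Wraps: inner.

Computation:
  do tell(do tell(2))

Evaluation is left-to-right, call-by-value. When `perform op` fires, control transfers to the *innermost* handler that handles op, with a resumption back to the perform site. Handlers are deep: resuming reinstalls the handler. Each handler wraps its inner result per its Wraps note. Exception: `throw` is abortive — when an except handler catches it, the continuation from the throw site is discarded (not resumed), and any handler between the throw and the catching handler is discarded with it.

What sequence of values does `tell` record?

Answer: (2, 0)

Evaluation trace:
tell(2) @ H0 ⇒ log+=2
tell(0) @ H0 ⇒ log+=0
H0 returns (0, (2, 0))
H1 returns (0, (2, 0))
= (0, (2, 0))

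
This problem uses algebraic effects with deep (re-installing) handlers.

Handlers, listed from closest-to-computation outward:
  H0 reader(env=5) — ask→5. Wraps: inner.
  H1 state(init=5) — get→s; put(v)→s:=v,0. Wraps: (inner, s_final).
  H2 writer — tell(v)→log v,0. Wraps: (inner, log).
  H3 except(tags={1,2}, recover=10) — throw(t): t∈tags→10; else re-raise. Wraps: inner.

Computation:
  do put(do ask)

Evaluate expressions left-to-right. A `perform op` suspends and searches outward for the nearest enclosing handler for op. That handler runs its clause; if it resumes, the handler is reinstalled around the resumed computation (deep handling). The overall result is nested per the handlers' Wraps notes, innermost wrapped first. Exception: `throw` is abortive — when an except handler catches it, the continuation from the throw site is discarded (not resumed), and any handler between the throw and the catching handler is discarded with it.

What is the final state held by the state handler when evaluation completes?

Evaluation trace:
ask @ H0 ⇒ 5
put(5) @ H1 ⇒ s:=5
H0 returns 0
H1 returns (0, 5)
H2 returns ((0, 5), ())
H3 returns ((0, 5), ())
= ((0, 5), ())

Answer: 5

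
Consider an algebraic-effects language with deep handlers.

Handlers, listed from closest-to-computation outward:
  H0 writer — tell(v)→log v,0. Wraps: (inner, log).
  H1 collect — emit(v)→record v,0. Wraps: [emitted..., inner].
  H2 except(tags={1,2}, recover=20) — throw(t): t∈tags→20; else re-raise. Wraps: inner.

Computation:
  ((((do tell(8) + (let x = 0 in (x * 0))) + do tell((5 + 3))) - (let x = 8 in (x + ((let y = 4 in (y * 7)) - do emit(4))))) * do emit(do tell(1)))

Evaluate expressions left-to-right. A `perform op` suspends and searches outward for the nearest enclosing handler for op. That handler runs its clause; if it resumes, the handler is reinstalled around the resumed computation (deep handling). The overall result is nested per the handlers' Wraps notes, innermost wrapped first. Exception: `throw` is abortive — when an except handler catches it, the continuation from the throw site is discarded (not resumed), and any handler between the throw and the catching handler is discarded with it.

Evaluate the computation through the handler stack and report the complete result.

Answer: [4, 0, (0, (8, 8, 1))]

Working:
tell(8) @ H0 ⇒ log+=8
tell(8) @ H0 ⇒ log+=8
emit(4) @ H1 ⇒ out+=4
tell(1) @ H0 ⇒ log+=1
emit(0) @ H1 ⇒ out+=0
H0 returns (0, (8, 8, 1))
H1 returns [4, 0, (0, (8, 8, 1))]
H2 returns [4, 0, (0, (8, 8, 1))]
= [4, 0, (0, (8, 8, 1))]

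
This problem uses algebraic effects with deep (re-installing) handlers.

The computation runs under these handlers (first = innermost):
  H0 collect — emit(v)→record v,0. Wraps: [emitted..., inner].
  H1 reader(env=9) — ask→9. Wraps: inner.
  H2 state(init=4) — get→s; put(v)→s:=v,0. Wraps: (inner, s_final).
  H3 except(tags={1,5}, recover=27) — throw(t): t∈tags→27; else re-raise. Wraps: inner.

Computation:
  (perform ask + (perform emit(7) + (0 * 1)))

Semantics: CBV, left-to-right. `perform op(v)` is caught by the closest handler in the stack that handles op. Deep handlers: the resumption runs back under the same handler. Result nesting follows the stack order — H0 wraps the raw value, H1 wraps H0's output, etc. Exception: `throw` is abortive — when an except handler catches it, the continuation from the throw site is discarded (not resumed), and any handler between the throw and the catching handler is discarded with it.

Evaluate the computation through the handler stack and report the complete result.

Working:
ask @ H1 ⇒ 9
emit(7) @ H0 ⇒ out+=7
H0 returns [7, 9]
H1 returns [7, 9]
H2 returns ([7, 9], 4)
H3 returns ([7, 9], 4)
= ([7, 9], 4)

Answer: ([7, 9], 4)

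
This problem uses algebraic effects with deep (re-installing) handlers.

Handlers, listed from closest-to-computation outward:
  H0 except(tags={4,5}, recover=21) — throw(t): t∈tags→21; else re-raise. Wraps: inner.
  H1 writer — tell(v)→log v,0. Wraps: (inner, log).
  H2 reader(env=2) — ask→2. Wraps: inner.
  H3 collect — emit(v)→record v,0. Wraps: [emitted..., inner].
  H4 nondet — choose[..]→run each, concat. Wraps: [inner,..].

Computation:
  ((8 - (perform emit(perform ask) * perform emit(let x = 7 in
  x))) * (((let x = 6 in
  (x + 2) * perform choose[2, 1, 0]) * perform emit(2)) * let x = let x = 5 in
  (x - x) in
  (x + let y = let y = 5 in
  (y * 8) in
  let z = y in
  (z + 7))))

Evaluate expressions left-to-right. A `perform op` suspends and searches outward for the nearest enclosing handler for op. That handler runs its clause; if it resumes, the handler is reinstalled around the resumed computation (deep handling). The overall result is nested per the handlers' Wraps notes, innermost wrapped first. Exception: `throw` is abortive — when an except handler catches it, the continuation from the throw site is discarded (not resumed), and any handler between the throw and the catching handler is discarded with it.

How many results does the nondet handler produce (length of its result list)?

Evaluation trace:
ask @ H2 ⇒ 2
emit(2) @ H3 ⇒ out+=2
emit(7) @ H3 ⇒ out+=7
choose[2, 1, 0] @ H4
  branch[0] choose=2:
    emit(2) @ H3 ⇒ out+=2
    H0 returns 0
    H1 returns (0, ())
    H2 returns (0, ())
    H3 returns [2, 7, 2, (0, ())]
    H4 returns [[2, 7, 2, (0, ())]]
  branch[1] choose=1:
    emit(2) @ H3 ⇒ out+=2
    H0 returns 0
    H1 returns (0, ())
    H2 returns (0, ())
    H3 returns [2, 7, 2, (0, ())]
    H4 returns [[2, 7, 2, (0, ())]]
  branch[2] choose=0:
    emit(2) @ H3 ⇒ out+=2
    H0 returns 0
    H1 returns (0, ())
    H2 returns (0, ())
    H3 returns [2, 7, 2, (0, ())]
    H4 returns [[2, 7, 2, (0, ())]]
= [[2, 7, 2, (0, ())], [2, 7, 2, (0, ())], [2, 7, 2, (0, ())]]

Answer: 3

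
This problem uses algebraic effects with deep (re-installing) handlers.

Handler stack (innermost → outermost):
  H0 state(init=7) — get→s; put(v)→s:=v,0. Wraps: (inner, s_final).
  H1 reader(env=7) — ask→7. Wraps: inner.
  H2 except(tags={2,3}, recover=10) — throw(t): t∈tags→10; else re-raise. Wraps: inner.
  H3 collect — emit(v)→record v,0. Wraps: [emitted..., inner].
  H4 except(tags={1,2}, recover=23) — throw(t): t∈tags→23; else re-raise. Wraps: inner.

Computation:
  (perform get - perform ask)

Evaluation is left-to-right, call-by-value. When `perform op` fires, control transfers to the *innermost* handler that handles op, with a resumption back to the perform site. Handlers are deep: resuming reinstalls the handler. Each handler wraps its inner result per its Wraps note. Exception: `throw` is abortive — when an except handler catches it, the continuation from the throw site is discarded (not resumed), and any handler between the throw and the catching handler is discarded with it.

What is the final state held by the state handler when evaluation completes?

Answer: 7

Step-by-step:
get @ H0 ⇒ 7
ask @ H1 ⇒ 7
H0 returns (0, 7)
H1 returns (0, 7)
H2 returns (0, 7)
H3 returns [(0, 7)]
H4 returns [(0, 7)]
= [(0, 7)]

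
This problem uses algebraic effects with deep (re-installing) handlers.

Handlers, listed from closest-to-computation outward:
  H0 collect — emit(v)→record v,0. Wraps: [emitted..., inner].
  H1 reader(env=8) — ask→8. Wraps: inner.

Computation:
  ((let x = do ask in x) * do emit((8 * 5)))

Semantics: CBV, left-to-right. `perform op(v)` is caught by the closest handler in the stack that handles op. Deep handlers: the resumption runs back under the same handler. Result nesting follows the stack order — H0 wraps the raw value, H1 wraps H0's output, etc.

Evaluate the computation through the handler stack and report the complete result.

Answer: [40, 0]

Evaluation trace:
ask @ H1 ⇒ 8
emit(40) @ H0 ⇒ out+=40
H0 returns [40, 0]
H1 returns [40, 0]
= [40, 0]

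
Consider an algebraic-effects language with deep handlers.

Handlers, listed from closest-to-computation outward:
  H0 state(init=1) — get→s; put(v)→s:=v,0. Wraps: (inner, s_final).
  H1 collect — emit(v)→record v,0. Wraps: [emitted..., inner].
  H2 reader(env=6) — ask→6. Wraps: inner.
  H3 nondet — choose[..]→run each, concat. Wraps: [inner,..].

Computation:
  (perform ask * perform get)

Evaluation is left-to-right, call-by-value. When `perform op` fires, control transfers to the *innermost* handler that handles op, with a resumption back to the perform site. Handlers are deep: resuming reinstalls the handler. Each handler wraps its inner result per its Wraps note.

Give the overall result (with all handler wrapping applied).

Step-by-step:
ask @ H2 ⇒ 6
get @ H0 ⇒ 1
H0 returns (6, 1)
H1 returns [(6, 1)]
H2 returns [(6, 1)]
H3 returns [[(6, 1)]]
= [[(6, 1)]]

Answer: [[(6, 1)]]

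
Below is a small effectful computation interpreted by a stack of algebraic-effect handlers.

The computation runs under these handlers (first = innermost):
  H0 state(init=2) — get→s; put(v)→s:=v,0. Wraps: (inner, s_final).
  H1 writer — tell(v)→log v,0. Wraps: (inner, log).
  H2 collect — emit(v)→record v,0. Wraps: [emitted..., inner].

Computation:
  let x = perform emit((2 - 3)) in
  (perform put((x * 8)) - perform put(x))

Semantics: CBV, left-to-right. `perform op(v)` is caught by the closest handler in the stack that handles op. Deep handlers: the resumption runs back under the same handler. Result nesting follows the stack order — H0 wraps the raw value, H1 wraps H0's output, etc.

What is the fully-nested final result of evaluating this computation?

Answer: [-1, ((0, 0), ())]

Step-by-step:
emit(-1) @ H2 ⇒ out+=-1
put(0) @ H0 ⇒ s:=0
put(0) @ H0 ⇒ s:=0
H0 returns (0, 0)
H1 returns ((0, 0), ())
H2 returns [-1, ((0, 0), ())]
= [-1, ((0, 0), ())]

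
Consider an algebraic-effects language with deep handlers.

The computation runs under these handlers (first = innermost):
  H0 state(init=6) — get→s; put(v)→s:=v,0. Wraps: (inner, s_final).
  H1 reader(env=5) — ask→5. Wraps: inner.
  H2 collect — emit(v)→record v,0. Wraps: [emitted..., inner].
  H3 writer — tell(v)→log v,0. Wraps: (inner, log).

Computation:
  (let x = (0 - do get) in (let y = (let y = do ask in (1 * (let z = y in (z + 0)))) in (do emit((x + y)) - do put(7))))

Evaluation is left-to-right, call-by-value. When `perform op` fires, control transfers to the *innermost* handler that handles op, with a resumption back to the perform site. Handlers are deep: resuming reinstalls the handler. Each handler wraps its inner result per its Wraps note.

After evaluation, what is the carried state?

Answer: 7

Step-by-step:
get @ H0 ⇒ 6
ask @ H1 ⇒ 5
emit(-1) @ H2 ⇒ out+=-1
put(7) @ H0 ⇒ s:=7
H0 returns (0, 7)
H1 returns (0, 7)
H2 returns [-1, (0, 7)]
H3 returns ([-1, (0, 7)], ())
= ([-1, (0, 7)], ())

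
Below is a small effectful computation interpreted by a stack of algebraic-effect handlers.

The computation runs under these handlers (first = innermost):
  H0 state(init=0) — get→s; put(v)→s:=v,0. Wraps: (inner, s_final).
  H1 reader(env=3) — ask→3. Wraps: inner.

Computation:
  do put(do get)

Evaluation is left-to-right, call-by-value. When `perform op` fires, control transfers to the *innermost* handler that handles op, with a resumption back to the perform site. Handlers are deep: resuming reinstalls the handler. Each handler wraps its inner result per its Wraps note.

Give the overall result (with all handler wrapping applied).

Answer: (0, 0)

Working:
get @ H0 ⇒ 0
put(0) @ H0 ⇒ s:=0
H0 returns (0, 0)
H1 returns (0, 0)
= (0, 0)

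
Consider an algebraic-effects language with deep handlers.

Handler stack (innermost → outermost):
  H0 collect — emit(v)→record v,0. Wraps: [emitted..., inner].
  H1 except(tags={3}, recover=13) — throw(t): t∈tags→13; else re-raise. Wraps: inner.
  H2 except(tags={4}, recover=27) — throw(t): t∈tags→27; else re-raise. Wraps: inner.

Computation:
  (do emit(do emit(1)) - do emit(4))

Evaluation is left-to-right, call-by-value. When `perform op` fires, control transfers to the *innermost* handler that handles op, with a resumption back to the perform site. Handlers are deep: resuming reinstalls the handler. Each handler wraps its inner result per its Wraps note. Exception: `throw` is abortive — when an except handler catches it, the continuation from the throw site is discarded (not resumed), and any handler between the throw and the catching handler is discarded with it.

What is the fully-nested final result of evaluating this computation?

Evaluation trace:
emit(1) @ H0 ⇒ out+=1
emit(0) @ H0 ⇒ out+=0
emit(4) @ H0 ⇒ out+=4
H0 returns [1, 0, 4, 0]
H1 returns [1, 0, 4, 0]
H2 returns [1, 0, 4, 0]
= [1, 0, 4, 0]

Answer: [1, 0, 4, 0]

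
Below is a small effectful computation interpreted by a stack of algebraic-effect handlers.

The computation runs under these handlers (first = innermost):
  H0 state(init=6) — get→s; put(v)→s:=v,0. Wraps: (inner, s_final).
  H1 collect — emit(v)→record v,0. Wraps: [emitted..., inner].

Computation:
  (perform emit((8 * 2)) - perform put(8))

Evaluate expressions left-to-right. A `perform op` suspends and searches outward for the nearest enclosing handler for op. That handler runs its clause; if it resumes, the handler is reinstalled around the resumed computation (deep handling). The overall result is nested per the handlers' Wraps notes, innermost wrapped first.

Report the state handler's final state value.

Step-by-step:
emit(16) @ H1 ⇒ out+=16
put(8) @ H0 ⇒ s:=8
H0 returns (0, 8)
H1 returns [16, (0, 8)]
= [16, (0, 8)]

Answer: 8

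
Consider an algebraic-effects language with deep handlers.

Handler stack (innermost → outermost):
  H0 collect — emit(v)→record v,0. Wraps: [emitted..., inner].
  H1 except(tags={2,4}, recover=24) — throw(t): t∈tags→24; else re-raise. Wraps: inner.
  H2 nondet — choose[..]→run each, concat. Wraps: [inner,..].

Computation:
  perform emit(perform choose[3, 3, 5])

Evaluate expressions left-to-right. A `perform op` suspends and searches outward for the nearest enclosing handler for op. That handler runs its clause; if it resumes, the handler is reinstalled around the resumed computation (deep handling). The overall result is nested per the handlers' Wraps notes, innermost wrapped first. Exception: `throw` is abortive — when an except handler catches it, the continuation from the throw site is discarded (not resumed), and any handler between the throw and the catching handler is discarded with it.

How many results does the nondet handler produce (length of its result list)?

Evaluation trace:
choose[3, 3, 5] @ H2
  branch[0] choose=3:
    emit(3) @ H0 ⇒ out+=3
    H0 returns [3, 0]
    H1 returns [3, 0]
    H2 returns [[3, 0]]
  branch[1] choose=3:
    emit(3) @ H0 ⇒ out+=3
    H0 returns [3, 0]
    H1 returns [3, 0]
    H2 returns [[3, 0]]
  branch[2] choose=5:
    emit(5) @ H0 ⇒ out+=5
    H0 returns [5, 0]
    H1 returns [5, 0]
    H2 returns [[5, 0]]
= [[3, 0], [3, 0], [5, 0]]

Answer: 3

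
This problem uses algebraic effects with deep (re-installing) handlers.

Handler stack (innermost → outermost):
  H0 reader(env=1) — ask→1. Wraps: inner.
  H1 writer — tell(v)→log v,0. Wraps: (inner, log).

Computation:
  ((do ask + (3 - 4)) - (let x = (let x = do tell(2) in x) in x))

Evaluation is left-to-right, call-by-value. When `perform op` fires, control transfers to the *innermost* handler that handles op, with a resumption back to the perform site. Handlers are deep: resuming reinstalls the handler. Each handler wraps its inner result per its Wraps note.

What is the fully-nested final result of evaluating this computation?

Answer: (0, (2))

Step-by-step:
ask @ H0 ⇒ 1
tell(2) @ H1 ⇒ log+=2
H0 returns 0
H1 returns (0, (2))
= (0, (2))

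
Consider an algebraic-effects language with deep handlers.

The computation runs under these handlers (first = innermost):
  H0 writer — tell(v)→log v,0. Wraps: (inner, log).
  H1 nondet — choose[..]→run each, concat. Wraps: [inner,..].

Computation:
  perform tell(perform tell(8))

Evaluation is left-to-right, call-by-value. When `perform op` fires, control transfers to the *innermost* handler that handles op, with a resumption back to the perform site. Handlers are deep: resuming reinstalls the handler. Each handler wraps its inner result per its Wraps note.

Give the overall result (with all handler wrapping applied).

Answer: [(0, (8, 0))]

Working:
tell(8) @ H0 ⇒ log+=8
tell(0) @ H0 ⇒ log+=0
H0 returns (0, (8, 0))
H1 returns [(0, (8, 0))]
= [(0, (8, 0))]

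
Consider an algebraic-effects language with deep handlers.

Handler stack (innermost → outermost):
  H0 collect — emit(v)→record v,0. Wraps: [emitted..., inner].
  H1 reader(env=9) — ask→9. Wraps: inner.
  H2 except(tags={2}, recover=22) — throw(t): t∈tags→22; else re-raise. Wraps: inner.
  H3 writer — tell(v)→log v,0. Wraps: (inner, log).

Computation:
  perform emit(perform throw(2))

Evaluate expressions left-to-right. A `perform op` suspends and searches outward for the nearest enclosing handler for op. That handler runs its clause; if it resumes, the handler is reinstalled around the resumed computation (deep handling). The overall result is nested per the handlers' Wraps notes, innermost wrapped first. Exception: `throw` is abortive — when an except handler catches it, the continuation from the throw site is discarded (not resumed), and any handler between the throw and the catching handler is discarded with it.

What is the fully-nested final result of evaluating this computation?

Answer: (22, ())

Working:
throw(2) @ H2 caught ⇒ 22
H3 returns (22, ())
= (22, ())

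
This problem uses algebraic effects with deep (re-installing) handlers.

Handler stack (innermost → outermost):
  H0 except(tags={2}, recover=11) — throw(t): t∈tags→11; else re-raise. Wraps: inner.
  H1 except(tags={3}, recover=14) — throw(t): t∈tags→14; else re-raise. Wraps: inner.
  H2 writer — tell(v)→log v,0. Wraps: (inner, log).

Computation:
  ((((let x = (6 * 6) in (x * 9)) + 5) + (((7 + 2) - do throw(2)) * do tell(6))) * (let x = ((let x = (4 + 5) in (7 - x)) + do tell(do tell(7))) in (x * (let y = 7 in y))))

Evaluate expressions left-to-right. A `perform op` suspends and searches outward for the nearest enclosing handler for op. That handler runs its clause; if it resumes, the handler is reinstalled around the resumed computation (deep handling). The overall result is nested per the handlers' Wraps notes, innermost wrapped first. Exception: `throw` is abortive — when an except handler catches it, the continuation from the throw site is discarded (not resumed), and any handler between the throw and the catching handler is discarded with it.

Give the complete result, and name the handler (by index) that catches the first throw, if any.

Evaluation trace:
throw(2) @ H0 caught ⇒ 11
H1 returns 11
H2 returns (11, ())
= (11, ())

Answer: (11, ()) ; first throw caught by: H0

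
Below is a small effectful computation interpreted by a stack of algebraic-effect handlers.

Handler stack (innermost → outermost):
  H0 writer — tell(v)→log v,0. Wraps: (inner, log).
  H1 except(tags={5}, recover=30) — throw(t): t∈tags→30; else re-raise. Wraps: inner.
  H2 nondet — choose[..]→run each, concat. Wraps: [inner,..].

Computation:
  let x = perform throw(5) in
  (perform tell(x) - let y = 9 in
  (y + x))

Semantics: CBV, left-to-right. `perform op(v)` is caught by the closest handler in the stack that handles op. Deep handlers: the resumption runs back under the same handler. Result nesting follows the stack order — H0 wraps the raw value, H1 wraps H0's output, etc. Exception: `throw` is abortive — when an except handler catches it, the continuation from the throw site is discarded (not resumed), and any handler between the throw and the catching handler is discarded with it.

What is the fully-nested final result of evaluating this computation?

Working:
throw(5) @ H1 caught ⇒ 30
H2 returns [30]
= [30]

Answer: [30]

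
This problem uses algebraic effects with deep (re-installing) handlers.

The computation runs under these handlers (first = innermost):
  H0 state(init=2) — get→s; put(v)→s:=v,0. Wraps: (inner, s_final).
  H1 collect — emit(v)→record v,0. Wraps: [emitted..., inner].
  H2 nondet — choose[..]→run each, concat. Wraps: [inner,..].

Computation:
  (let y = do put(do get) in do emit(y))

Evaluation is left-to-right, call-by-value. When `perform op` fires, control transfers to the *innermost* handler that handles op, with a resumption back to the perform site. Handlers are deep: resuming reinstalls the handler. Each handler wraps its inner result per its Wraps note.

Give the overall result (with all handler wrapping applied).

Evaluation trace:
get @ H0 ⇒ 2
put(2) @ H0 ⇒ s:=2
emit(0) @ H1 ⇒ out+=0
H0 returns (0, 2)
H1 returns [0, (0, 2)]
H2 returns [[0, (0, 2)]]
= [[0, (0, 2)]]

Answer: [[0, (0, 2)]]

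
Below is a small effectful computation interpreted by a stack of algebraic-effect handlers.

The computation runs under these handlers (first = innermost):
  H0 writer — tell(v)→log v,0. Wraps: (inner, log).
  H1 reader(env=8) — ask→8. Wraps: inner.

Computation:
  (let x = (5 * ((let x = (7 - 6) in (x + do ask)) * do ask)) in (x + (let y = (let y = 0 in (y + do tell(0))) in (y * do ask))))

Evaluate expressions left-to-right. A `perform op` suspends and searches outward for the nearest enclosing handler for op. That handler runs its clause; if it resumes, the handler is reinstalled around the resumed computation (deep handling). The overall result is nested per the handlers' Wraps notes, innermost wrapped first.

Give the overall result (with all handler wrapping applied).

Step-by-step:
ask @ H1 ⇒ 8
ask @ H1 ⇒ 8
tell(0) @ H0 ⇒ log+=0
ask @ H1 ⇒ 8
H0 returns (360, (0))
H1 returns (360, (0))
= (360, (0))

Answer: (360, (0))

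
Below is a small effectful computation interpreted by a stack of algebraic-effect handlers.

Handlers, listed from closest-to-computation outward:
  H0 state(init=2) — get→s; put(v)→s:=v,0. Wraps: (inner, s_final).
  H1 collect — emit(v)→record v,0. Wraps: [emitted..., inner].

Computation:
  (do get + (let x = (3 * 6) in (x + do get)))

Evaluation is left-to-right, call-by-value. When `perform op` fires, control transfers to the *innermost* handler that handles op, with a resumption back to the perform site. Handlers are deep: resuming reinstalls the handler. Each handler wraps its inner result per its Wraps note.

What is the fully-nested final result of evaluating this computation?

Evaluation trace:
get @ H0 ⇒ 2
get @ H0 ⇒ 2
H0 returns (22, 2)
H1 returns [(22, 2)]
= [(22, 2)]

Answer: [(22, 2)]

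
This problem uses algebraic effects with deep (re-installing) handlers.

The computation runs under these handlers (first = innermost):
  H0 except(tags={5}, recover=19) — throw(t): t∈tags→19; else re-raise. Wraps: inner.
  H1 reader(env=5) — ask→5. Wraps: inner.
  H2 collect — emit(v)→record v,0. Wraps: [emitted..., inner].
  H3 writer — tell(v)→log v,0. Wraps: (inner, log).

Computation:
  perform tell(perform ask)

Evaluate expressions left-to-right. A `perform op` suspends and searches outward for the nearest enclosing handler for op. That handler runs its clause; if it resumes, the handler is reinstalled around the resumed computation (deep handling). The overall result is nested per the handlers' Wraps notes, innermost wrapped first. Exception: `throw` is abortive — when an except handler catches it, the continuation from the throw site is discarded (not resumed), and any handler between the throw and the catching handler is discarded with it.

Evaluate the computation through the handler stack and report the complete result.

Answer: ([0], (5))

Step-by-step:
ask @ H1 ⇒ 5
tell(5) @ H3 ⇒ log+=5
H0 returns 0
H1 returns 0
H2 returns [0]
H3 returns ([0], (5))
= ([0], (5))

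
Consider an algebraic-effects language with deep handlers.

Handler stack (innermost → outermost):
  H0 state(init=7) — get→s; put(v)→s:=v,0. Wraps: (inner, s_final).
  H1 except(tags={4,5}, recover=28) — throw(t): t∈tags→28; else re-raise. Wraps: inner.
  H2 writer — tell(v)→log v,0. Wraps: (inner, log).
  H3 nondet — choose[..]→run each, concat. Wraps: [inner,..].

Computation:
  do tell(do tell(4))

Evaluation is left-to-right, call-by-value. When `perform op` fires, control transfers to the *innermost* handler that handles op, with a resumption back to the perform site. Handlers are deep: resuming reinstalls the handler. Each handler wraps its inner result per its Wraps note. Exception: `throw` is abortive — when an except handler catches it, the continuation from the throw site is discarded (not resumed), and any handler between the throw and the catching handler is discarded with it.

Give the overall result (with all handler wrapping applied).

Answer: [((0, 7), (4, 0))]

Working:
tell(4) @ H2 ⇒ log+=4
tell(0) @ H2 ⇒ log+=0
H0 returns (0, 7)
H1 returns (0, 7)
H2 returns ((0, 7), (4, 0))
H3 returns [((0, 7), (4, 0))]
= [((0, 7), (4, 0))]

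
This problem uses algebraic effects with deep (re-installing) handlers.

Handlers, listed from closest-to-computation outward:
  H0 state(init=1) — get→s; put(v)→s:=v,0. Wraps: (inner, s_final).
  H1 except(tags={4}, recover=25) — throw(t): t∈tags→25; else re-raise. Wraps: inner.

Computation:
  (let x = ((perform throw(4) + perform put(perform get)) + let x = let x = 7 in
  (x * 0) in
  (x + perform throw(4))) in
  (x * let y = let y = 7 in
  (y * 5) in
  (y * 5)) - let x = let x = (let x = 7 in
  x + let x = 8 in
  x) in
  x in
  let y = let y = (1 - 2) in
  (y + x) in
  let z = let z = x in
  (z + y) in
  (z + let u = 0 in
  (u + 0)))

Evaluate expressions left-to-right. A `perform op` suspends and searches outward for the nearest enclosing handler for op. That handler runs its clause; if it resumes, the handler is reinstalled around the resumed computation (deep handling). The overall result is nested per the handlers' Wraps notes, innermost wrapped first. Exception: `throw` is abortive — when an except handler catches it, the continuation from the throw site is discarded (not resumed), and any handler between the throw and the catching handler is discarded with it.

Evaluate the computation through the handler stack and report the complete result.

Answer: 25

Working:
throw(4) @ H1 caught ⇒ 25
= 25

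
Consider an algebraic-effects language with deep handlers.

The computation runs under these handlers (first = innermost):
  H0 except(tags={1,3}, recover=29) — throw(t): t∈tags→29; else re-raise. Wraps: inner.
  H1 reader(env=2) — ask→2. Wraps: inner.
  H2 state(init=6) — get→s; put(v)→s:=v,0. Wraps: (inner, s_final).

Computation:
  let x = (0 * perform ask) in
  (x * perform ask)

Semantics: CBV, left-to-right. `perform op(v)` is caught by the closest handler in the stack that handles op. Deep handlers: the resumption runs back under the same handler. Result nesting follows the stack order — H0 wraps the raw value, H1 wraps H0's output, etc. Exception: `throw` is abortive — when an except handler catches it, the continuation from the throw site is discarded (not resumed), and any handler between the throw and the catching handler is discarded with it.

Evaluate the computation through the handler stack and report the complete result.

Answer: (0, 6)

Working:
ask @ H1 ⇒ 2
ask @ H1 ⇒ 2
H0 returns 0
H1 returns 0
H2 returns (0, 6)
= (0, 6)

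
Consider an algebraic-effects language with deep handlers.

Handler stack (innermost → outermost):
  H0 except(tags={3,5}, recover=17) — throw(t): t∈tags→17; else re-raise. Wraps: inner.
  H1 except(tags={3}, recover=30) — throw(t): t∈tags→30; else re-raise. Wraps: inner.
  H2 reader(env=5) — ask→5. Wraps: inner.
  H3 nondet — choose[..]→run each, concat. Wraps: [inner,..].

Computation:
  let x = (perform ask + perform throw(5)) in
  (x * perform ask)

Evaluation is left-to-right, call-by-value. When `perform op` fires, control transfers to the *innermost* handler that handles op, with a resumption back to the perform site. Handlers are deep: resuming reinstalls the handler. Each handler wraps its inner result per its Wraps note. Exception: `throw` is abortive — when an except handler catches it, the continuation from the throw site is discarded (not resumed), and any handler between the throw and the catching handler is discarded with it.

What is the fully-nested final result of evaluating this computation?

Evaluation trace:
ask @ H2 ⇒ 5
throw(5) @ H0 caught ⇒ 17
H1 returns 17
H2 returns 17
H3 returns [17]
= [17]

Answer: [17]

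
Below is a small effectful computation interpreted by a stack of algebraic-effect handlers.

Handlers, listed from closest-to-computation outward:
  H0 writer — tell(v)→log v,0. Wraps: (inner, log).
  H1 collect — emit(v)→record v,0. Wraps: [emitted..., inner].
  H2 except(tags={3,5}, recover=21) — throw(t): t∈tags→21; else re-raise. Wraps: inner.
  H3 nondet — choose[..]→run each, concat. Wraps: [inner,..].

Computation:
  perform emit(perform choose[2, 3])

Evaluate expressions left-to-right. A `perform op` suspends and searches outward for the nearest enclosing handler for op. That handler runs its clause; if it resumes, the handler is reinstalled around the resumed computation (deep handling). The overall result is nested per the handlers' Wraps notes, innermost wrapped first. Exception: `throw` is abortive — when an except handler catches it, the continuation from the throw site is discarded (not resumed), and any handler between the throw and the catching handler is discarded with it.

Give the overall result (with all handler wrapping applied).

Evaluation trace:
choose[2, 3] @ H3
  branch[0] choose=2:
    emit(2) @ H1 ⇒ out+=2
    H0 returns (0, ())
    H1 returns [2, (0, ())]
    H2 returns [2, (0, ())]
    H3 returns [[2, (0, ())]]
  branch[1] choose=3:
    emit(3) @ H1 ⇒ out+=3
    H0 returns (0, ())
    H1 returns [3, (0, ())]
    H2 returns [3, (0, ())]
    H3 returns [[3, (0, ())]]
= [[2, (0, ())], [3, (0, ())]]

Answer: [[2, (0, ())], [3, (0, ())]]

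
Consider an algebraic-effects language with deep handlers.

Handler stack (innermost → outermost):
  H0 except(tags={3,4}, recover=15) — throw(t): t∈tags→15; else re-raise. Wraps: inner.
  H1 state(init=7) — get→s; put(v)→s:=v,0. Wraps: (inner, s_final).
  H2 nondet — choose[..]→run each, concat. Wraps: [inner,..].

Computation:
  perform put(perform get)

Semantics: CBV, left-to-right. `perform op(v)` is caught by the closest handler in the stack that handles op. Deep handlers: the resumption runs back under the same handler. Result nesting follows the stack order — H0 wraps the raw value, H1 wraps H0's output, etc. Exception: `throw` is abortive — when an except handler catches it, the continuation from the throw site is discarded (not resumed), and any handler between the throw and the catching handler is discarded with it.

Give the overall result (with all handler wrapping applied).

Answer: [(0, 7)]

Working:
get @ H1 ⇒ 7
put(7) @ H1 ⇒ s:=7
H0 returns 0
H1 returns (0, 7)
H2 returns [(0, 7)]
= [(0, 7)]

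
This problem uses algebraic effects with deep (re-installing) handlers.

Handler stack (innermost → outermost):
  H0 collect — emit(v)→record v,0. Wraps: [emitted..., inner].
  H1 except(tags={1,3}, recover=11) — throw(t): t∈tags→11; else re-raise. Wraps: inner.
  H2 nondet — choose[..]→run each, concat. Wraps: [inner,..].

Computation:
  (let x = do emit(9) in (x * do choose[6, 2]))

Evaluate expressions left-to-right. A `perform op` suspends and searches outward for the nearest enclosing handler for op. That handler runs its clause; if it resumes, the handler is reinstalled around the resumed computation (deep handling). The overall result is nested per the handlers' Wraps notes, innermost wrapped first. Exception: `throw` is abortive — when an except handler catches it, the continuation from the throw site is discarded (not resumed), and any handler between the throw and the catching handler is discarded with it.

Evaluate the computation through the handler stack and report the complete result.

Answer: [[9, 0], [9, 0]]

Evaluation trace:
emit(9) @ H0 ⇒ out+=9
choose[6, 2] @ H2
  branch[0] choose=6:
    H0 returns [9, 0]
    H1 returns [9, 0]
    H2 returns [[9, 0]]
  branch[1] choose=2:
    H0 returns [9, 0]
    H1 returns [9, 0]
    H2 returns [[9, 0]]
= [[9, 0], [9, 0]]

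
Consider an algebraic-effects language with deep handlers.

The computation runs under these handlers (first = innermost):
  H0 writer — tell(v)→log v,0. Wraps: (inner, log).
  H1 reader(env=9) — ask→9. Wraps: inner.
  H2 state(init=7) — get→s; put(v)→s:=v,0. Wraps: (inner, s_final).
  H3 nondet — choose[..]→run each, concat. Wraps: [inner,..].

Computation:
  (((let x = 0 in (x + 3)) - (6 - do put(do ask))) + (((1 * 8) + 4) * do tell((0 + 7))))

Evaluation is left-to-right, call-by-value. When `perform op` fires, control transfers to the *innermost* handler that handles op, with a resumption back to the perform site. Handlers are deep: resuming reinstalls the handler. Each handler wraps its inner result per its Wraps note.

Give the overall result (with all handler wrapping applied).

Evaluation trace:
ask @ H1 ⇒ 9
put(9) @ H2 ⇒ s:=9
tell(7) @ H0 ⇒ log+=7
H0 returns (-3, (7))
H1 returns (-3, (7))
H2 returns ((-3, (7)), 9)
H3 returns [((-3, (7)), 9)]
= [((-3, (7)), 9)]

Answer: [((-3, (7)), 9)]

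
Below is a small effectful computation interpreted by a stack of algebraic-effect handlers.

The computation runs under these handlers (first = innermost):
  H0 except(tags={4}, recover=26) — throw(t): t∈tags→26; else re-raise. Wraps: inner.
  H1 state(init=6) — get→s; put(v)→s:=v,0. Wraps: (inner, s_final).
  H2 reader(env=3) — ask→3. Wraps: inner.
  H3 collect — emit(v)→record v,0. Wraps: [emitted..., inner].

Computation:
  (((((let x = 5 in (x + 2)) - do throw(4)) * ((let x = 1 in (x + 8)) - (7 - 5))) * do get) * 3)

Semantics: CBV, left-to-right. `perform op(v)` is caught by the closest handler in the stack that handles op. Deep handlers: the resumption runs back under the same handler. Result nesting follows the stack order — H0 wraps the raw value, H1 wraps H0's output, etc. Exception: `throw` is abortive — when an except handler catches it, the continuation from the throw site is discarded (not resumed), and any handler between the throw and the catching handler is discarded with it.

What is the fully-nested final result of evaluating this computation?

Step-by-step:
throw(4) @ H0 caught ⇒ 26
H1 returns (26, 6)
H2 returns (26, 6)
H3 returns [(26, 6)]
= [(26, 6)]

Answer: [(26, 6)]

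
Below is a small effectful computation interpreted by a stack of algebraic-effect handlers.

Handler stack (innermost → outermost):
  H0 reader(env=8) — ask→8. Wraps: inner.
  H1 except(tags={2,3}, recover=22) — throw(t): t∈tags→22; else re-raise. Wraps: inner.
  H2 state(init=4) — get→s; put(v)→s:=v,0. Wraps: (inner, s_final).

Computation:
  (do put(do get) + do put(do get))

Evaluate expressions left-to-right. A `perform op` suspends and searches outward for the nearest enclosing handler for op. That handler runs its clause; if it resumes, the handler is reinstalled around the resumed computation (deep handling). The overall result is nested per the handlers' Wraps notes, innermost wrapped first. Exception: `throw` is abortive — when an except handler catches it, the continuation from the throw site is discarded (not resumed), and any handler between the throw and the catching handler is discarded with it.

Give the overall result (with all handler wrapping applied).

Answer: (0, 4)

Working:
get @ H2 ⇒ 4
put(4) @ H2 ⇒ s:=4
get @ H2 ⇒ 4
put(4) @ H2 ⇒ s:=4
H0 returns 0
H1 returns 0
H2 returns (0, 4)
= (0, 4)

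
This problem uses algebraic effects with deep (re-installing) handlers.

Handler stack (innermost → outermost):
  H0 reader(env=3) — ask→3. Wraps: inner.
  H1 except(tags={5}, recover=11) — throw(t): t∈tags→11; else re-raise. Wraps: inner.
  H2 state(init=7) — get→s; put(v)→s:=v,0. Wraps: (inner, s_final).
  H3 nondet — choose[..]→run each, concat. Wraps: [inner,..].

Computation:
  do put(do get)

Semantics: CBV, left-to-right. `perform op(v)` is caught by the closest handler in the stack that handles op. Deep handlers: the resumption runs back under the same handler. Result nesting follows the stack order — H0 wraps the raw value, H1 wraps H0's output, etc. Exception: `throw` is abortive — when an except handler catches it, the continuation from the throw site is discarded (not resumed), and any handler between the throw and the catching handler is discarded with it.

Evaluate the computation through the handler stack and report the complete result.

Answer: [(0, 7)]

Step-by-step:
get @ H2 ⇒ 7
put(7) @ H2 ⇒ s:=7
H0 returns 0
H1 returns 0
H2 returns (0, 7)
H3 returns [(0, 7)]
= [(0, 7)]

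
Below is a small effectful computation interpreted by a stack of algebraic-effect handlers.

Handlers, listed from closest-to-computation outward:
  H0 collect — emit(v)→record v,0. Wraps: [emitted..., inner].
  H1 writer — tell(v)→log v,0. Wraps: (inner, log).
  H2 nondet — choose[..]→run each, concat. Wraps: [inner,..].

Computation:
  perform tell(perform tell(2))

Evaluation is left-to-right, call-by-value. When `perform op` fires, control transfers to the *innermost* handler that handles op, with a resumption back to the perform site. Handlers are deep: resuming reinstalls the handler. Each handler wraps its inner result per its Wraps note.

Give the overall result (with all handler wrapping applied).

Answer: [([0], (2, 0))]

Step-by-step:
tell(2) @ H1 ⇒ log+=2
tell(0) @ H1 ⇒ log+=0
H0 returns [0]
H1 returns ([0], (2, 0))
H2 returns [([0], (2, 0))]
= [([0], (2, 0))]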